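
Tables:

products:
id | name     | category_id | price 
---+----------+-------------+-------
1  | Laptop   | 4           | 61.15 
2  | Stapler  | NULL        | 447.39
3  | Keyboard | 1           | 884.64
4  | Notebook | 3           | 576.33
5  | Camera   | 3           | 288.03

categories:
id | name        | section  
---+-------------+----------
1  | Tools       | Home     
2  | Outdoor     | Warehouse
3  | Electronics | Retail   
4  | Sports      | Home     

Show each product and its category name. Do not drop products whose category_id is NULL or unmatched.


LEFT JOIN keeps every row from products (the left table); where category_id has no match in categories, the category columns become NULL. Walk through each product:
  - product 1 (Laptop): category_id=4 -> matches Sports
  - product 2 (Stapler): category_id=NULL, no match -> kept with NULL
  - product 3 (Keyboard): category_id=1 -> matches Tools
  - product 4 (Notebook): category_id=3 -> matches Electronics
  - product 5 (Camera): category_id=3 -> matches Electronics
All 5 rows appear; 1 has NULL category.

SQL:
SELECT a.name, b.name AS category
FROM products a
LEFT JOIN categories b ON a.category_id = b.id

Result:
name     | category   
---------+------------
Laptop   | Sports     
Stapler  | NULL       
Keyboard | Tools      
Notebook | Electronics
Camera   | Electronics


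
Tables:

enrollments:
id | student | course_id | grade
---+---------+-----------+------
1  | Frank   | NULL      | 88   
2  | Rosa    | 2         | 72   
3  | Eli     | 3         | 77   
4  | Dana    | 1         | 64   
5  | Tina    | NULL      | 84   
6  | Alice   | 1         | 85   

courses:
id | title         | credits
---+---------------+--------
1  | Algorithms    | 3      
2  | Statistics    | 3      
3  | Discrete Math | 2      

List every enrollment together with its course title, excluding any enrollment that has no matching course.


INNER JOIN keeps only enrollments rows whose course_id matches an id in courses. Walk through each enrollment:
  - enrollment 1 (Frank): course_id=NULL, no match -> dropped
  - enrollment 2 (Rosa): course_id=2 -> matches Statistics
  - enrollment 3 (Eli): course_id=3 -> matches Discrete Math
  - enrollment 4 (Dana): course_id=1 -> matches Algorithms
  - enrollment 5 (Tina): course_id=NULL, no match -> dropped
  - enrollment 6 (Alice): course_id=1 -> matches Algorithms
So 2 of 6 rows are dropped.

SQL:
SELECT a.student, b.title AS course
FROM enrollments a
INNER JOIN courses b ON a.course_id = b.id

Result:
student | course       
--------+--------------
Rosa    | Statistics   
Eli     | Discrete Math
Dana    | Algorithms   
Alice   | Algorithms   


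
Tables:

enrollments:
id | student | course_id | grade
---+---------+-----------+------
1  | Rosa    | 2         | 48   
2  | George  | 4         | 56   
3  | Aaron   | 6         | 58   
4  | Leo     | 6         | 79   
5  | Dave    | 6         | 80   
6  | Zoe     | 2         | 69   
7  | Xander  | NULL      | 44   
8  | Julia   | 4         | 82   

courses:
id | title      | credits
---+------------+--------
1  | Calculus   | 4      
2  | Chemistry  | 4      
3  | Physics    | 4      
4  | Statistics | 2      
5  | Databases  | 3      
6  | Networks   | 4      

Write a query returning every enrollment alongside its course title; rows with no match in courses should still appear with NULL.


LEFT JOIN keeps every row from enrollments (the left table); where course_id has no match in courses, the course columns become NULL. Walk through each enrollment:
  - enrollment 1 (Rosa): course_id=2 -> matches Chemistry
  - enrollment 2 (George): course_id=4 -> matches Statistics
  - enrollment 3 (Aaron): course_id=6 -> matches Networks
  - enrollment 4 (Leo): course_id=6 -> matches Networks
  - enrollment 5 (Dave): course_id=6 -> matches Networks
  - enrollment 6 (Zoe): course_id=2 -> matches Chemistry
  - enrollment 7 (Xander): course_id=NULL, no match -> kept with NULL
  - enrollment 8 (Julia): course_id=4 -> matches Statistics
All 8 rows appear; 1 has NULL course.

SQL:
SELECT a.student, b.title AS course
FROM enrollments a
LEFT JOIN courses b ON a.course_id = b.id

Result:
student | course    
--------+-----------
Rosa    | Chemistry 
George  | Statistics
Aaron   | Networks  
Leo     | Networks  
Dave    | Networks  
Zoe     | Chemistry 
Xander  | NULL      
Julia   | Statistics


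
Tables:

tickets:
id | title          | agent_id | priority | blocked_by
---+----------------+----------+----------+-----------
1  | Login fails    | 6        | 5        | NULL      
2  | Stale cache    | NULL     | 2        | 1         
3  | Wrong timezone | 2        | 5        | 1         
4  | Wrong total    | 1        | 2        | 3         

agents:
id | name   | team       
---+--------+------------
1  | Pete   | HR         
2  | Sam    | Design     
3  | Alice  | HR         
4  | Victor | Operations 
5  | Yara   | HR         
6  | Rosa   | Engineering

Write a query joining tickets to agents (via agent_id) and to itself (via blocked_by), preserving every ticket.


Two LEFT JOINs from the same base table tickets: one to agents via agent_id, one to tickets itself via blocked_by. Both are LEFT so every ticket is preserved.
Match against agents:
  - ticket 1 (Login fails): agent_id=6 -> matches Rosa
  - ticket 2 (Stale cache): agent_id=NULL, no match -> kept with NULL
  - ticket 3 (Wrong timezone): agent_id=2 -> matches Sam
  - ticket 4 (Wrong total): agent_id=1 -> matches Pete
Match against tickets (self):
  - ticket 1 (Login fails): blocked_by=NULL -> NULL
  - ticket 2 (Stale cache): blocked_by=1 -> Login fails
  - ticket 3 (Wrong timezone): blocked_by=1 -> Login fails
  - ticket 4 (Wrong total): blocked_by=3 -> Wrong timezone

SQL:
SELECT a.title, b.name AS agent, c.title AS blocked_by
FROM tickets a
LEFT JOIN agents b ON a.agent_id = b.id
LEFT JOIN tickets c ON a.blocked_by = c.id

Result:
title          | agent | blocked_by    
---------------+-------+---------------
Login fails    | Rosa  | NULL          
Stale cache    | NULL  | Login fails   
Wrong timezone | Sam   | Login fails   
Wrong total    | Pete  | Wrong timezone


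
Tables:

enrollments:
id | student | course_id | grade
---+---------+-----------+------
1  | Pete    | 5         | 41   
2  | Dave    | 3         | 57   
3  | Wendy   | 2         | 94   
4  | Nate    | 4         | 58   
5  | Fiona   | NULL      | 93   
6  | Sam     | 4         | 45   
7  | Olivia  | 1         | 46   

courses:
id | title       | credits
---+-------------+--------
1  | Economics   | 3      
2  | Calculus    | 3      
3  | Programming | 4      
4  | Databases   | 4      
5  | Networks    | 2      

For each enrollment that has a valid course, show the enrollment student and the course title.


INNER JOIN keeps only enrollments rows whose course_id matches an id in courses. Walk through each enrollment:
  - enrollment 1 (Pete): course_id=5 -> matches Networks
  - enrollment 2 (Dave): course_id=3 -> matches Programming
  - enrollment 3 (Wendy): course_id=2 -> matches Calculus
  - enrollment 4 (Nate): course_id=4 -> matches Databases
  - enrollment 5 (Fiona): course_id=NULL, no match -> dropped
  - enrollment 6 (Sam): course_id=4 -> matches Databases
  - enrollment 7 (Olivia): course_id=1 -> matches Economics
So 1 of 7 rows is dropped.

SQL:
SELECT a.student, b.title AS course
FROM enrollments a
INNER JOIN courses b ON a.course_id = b.id

Result:
student | course     
--------+------------
Pete    | Networks   
Dave    | Programming
Wendy   | Calculus   
Nate    | Databases  
Sam     | Databases  
Olivia  | Economics  


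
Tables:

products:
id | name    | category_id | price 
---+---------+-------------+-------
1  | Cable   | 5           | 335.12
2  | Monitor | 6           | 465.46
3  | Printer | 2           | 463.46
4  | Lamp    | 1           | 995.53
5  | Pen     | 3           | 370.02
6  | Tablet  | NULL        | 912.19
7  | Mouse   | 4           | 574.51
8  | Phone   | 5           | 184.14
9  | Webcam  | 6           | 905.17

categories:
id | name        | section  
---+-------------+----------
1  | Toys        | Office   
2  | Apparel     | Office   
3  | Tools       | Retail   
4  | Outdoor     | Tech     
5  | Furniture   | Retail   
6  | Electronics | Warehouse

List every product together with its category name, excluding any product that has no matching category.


INNER JOIN keeps only products rows whose category_id matches an id in categories. Walk through each product:
  - product 1 (Cable): category_id=5 -> matches Furniture
  - product 2 (Monitor): category_id=6 -> matches Electronics
  - product 3 (Printer): category_id=2 -> matches Apparel
  - product 4 (Lamp): category_id=1 -> matches Toys
  - product 5 (Pen): category_id=3 -> matches Tools
  - product 6 (Tablet): category_id=NULL, no match -> dropped
  - product 7 (Mouse): category_id=4 -> matches Outdoor
  - product 8 (Phone): category_id=5 -> matches Furniture
  - product 9 (Webcam): category_id=6 -> matches Electronics
So 1 of 9 rows is dropped.

SQL:
SELECT a.name, b.name AS category
FROM products a
INNER JOIN categories b ON a.category_id = b.id

Result:
name    | category   
--------+------------
Cable   | Furniture  
Monitor | Electronics
Printer | Apparel    
Lamp    | Toys       
Pen     | Tools      
Mouse   | Outdoor    
Phone   | Furniture  
Webcam  | Electronics


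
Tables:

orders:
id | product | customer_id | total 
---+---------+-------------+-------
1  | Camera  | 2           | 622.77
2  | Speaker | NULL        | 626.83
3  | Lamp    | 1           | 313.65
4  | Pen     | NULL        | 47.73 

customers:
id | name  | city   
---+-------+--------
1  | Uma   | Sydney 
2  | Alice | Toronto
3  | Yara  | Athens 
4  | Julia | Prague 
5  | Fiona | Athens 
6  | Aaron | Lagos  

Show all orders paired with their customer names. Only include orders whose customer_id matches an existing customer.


INNER JOIN keeps only orders rows whose customer_id matches an id in customers. Walk through each order:
  - order 1 (Camera): customer_id=2 -> matches Alice
  - order 2 (Speaker): customer_id=NULL, no match -> dropped
  - order 3 (Lamp): customer_id=1 -> matches Uma
  - order 4 (Pen): customer_id=NULL, no match -> dropped
So 2 of 4 rows are dropped.

SQL:
SELECT a.product, b.name AS customer
FROM orders a
INNER JOIN customers b ON a.customer_id = b.id

Result:
product | customer
--------+---------
Camera  | Alice   
Lamp    | Uma     


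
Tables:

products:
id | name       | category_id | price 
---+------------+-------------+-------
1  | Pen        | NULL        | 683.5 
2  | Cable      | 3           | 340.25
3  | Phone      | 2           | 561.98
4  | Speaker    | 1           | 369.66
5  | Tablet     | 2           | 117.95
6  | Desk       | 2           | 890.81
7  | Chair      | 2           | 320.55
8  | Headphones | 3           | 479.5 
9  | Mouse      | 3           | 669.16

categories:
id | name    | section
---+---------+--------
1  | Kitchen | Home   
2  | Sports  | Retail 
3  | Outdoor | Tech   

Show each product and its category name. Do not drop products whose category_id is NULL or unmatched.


LEFT JOIN keeps every row from products (the left table); where category_id has no match in categories, the category columns become NULL. Walk through each product:
  - product 1 (Pen): category_id=NULL, no match -> kept with NULL
  - product 2 (Cable): category_id=3 -> matches Outdoor
  - product 3 (Phone): category_id=2 -> matches Sports
  - product 4 (Speaker): category_id=1 -> matches Kitchen
  - product 5 (Tablet): category_id=2 -> matches Sports
  - product 6 (Desk): category_id=2 -> matches Sports
  - product 7 (Chair): category_id=2 -> matches Sports
  - product 8 (Headphones): category_id=3 -> matches Outdoor
  - product 9 (Mouse): category_id=3 -> matches Outdoor
All 9 rows appear; 1 has NULL category.

SQL:
SELECT a.name, b.name AS category
FROM products a
LEFT JOIN categories b ON a.category_id = b.id

Result:
name       | category
-----------+---------
Pen        | NULL    
Cable      | Outdoor 
Phone      | Sports  
Speaker    | Kitchen 
Tablet     | Sports  
Desk       | Sports  
Chair      | Sports  
Headphones | Outdoor 
Mouse      | Outdoor 


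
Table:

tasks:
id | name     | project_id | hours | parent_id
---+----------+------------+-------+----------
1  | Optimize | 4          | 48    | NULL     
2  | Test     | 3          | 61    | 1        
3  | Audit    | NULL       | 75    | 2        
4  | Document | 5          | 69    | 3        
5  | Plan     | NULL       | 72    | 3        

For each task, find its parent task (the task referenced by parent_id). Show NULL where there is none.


This is a self-join: tasks is joined to a second copy of itself, matching each row's parent_id to another row's id. Use LEFT JOIN so rows with parent_id=NULL are kept.
  - task 1 (Optimize): parent_id=NULL -> NULL
  - task 2 (Test): parent_id=1 -> Optimize
  - task 3 (Audit): parent_id=2 -> Test
  - task 4 (Document): parent_id=3 -> Audit
  - task 5 (Plan): parent_id=3 -> Audit

SQL:
SELECT a.name AS item, b.name AS parent
FROM tasks a
LEFT JOIN tasks b ON a.parent_id = b.id

Result:
item     | parent  
---------+---------
Optimize | NULL    
Test     | Optimize
Audit    | Test    
Document | Audit   
Plan     | Audit   


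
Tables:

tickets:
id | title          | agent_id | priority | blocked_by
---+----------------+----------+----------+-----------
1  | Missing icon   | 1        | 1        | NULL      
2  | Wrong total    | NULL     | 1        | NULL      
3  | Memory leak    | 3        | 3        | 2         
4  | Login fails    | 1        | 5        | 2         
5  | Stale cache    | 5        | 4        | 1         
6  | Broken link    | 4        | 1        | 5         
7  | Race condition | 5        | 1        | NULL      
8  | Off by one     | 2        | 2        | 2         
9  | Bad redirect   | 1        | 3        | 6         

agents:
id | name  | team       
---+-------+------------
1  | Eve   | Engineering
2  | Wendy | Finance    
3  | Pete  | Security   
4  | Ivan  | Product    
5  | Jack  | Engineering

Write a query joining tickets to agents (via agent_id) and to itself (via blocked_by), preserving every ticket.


Two LEFT JOINs from the same base table tickets: one to agents via agent_id, one to tickets itself via blocked_by. Both are LEFT so every ticket is preserved.
Match against agents:
  - ticket 1 (Missing icon): agent_id=1 -> matches Eve
  - ticket 2 (Wrong total): agent_id=NULL, no match -> kept with NULL
  - ticket 3 (Memory leak): agent_id=3 -> matches Pete
  - ticket 4 (Login fails): agent_id=1 -> matches Eve
  - ticket 5 (Stale cache): agent_id=5 -> matches Jack
  - ticket 6 (Broken link): agent_id=4 -> matches Ivan
  - ticket 7 (Race condition): agent_id=5 -> matches Jack
  - ticket 8 (Off by one): agent_id=2 -> matches Wendy
  - ticket 9 (Bad redirect): agent_id=1 -> matches Eve
Match against tickets (self):
  - ticket 1 (Missing icon): blocked_by=NULL -> NULL
  - ticket 2 (Wrong total): blocked_by=NULL -> NULL
  - ticket 3 (Memory leak): blocked_by=2 -> Wrong total
  - ticket 4 (Login fails): blocked_by=2 -> Wrong total
  - ticket 5 (Stale cache): blocked_by=1 -> Missing icon
  - ticket 6 (Broken link): blocked_by=5 -> Stale cache
  - ticket 7 (Race condition): blocked_by=NULL -> NULL
  - ticket 8 (Off by one): blocked_by=2 -> Wrong total
  - ticket 9 (Bad redirect): blocked_by=6 -> Broken link

SQL:
SELECT a.title, b.name AS agent, c.title AS blocked_by
FROM tickets a
LEFT JOIN agents b ON a.agent_id = b.id
LEFT JOIN tickets c ON a.blocked_by = c.id

Result:
title          | agent | blocked_by  
---------------+-------+-------------
Missing icon   | Eve   | NULL        
Wrong total    | NULL  | NULL        
Memory leak    | Pete  | Wrong total 
Login fails    | Eve   | Wrong total 
Stale cache    | Jack  | Missing icon
Broken link    | Ivan  | Stale cache 
Race condition | Jack  | NULL        
Off by one     | Wendy | Wrong total 
Bad redirect   | Eve   | Broken link 


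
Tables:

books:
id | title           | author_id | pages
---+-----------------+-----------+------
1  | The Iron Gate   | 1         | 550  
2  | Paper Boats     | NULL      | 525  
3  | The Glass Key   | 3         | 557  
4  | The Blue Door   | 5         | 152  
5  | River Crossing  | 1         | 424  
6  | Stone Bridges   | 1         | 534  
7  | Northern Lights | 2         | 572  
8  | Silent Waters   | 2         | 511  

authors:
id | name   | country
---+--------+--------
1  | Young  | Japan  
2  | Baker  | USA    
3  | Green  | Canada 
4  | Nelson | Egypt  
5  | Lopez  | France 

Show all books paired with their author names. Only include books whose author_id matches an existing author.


INNER JOIN keeps only books rows whose author_id matches an id in authors. Walk through each book:
  - book 1 (The Iron Gate): author_id=1 -> matches Young
  - book 2 (Paper Boats): author_id=NULL, no match -> dropped
  - book 3 (The Glass Key): author_id=3 -> matches Green
  - book 4 (The Blue Door): author_id=5 -> matches Lopez
  - book 5 (River Crossing): author_id=1 -> matches Young
  - book 6 (Stone Bridges): author_id=1 -> matches Young
  - book 7 (Northern Lights): author_id=2 -> matches Baker
  - book 8 (Silent Waters): author_id=2 -> matches Baker
So 1 of 8 rows is dropped.

SQL:
SELECT a.title, b.name AS author
FROM books a
INNER JOIN authors b ON a.author_id = b.id

Result:
title           | author
----------------+-------
The Iron Gate   | Young 
The Glass Key   | Green 
The Blue Door   | Lopez 
River Crossing  | Young 
Stone Bridges   | Young 
Northern Lights | Baker 
Silent Waters   | Baker 


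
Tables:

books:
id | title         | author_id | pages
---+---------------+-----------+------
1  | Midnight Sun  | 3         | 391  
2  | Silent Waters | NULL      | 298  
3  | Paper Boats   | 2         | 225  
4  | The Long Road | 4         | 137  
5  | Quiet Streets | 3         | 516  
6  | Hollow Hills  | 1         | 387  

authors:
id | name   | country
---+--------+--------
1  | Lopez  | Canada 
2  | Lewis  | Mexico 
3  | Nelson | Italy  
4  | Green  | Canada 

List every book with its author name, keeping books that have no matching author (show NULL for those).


LEFT JOIN keeps every row from books (the left table); where author_id has no match in authors, the author columns become NULL. Walk through each book:
  - book 1 (Midnight Sun): author_id=3 -> matches Nelson
  - book 2 (Silent Waters): author_id=NULL, no match -> kept with NULL
  - book 3 (Paper Boats): author_id=2 -> matches Lewis
  - book 4 (The Long Road): author_id=4 -> matches Green
  - book 5 (Quiet Streets): author_id=3 -> matches Nelson
  - book 6 (Hollow Hills): author_id=1 -> matches Lopez
All 6 rows appear; 1 has NULL author.

SQL:
SELECT a.title, b.name AS author
FROM books a
LEFT JOIN authors b ON a.author_id = b.id

Result:
title         | author
--------------+-------
Midnight Sun  | Nelson
Silent Waters | NULL  
Paper Boats   | Lewis 
The Long Road | Green 
Quiet Streets | Nelson
Hollow Hills  | Lopez 


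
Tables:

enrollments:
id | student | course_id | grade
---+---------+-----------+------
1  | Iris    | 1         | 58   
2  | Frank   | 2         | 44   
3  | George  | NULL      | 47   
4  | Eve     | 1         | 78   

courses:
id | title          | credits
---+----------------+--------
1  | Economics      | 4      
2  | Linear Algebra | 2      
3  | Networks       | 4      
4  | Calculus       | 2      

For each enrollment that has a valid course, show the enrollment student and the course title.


INNER JOIN keeps only enrollments rows whose course_id matches an id in courses. Walk through each enrollment:
  - enrollment 1 (Iris): course_id=1 -> matches Economics
  - enrollment 2 (Frank): course_id=2 -> matches Linear Algebra
  - enrollment 3 (George): course_id=NULL, no match -> dropped
  - enrollment 4 (Eve): course_id=1 -> matches Economics
So 1 of 4 rows is dropped.

SQL:
SELECT a.student, b.title AS course
FROM enrollments a
INNER JOIN courses b ON a.course_id = b.id

Result:
student | course        
--------+---------------
Iris    | Economics     
Frank   | Linear Algebra
Eve     | Economics     


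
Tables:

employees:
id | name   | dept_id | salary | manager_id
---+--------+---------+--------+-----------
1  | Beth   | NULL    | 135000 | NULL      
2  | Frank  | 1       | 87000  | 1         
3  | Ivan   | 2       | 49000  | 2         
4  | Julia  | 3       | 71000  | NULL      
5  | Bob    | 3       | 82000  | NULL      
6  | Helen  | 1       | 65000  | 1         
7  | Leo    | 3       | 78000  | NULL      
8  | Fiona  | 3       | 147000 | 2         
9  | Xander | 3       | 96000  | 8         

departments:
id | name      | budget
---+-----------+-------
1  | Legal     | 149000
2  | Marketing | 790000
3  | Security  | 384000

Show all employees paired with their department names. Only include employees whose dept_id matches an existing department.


INNER JOIN keeps only employees rows whose dept_id matches an id in departments. Walk through each employee:
  - employee 1 (Beth): dept_id=NULL, no match -> dropped
  - employee 2 (Frank): dept_id=1 -> matches Legal
  - employee 3 (Ivan): dept_id=2 -> matches Marketing
  - employee 4 (Julia): dept_id=3 -> matches Security
  - employee 5 (Bob): dept_id=3 -> matches Security
  - employee 6 (Helen): dept_id=1 -> matches Legal
  - employee 7 (Leo): dept_id=3 -> matches Security
  - employee 8 (Fiona): dept_id=3 -> matches Security
  - employee 9 (Xander): dept_id=3 -> matches Security
So 1 of 9 rows is dropped.

SQL:
SELECT a.name, b.name AS department
FROM employees a
INNER JOIN departments b ON a.dept_id = b.id

Result:
name   | department
-------+-----------
Frank  | Legal     
Ivan   | Marketing 
Julia  | Security  
Bob    | Security  
Helen  | Legal     
Leo    | Security  
Fiona  | Security  
Xander | Security  


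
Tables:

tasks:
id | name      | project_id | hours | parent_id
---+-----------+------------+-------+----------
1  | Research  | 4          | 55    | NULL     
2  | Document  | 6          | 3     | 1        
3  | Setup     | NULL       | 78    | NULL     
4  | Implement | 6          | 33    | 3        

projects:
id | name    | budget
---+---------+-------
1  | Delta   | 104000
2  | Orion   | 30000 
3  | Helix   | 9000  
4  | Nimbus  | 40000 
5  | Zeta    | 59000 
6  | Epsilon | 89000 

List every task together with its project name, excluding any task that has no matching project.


INNER JOIN keeps only tasks rows whose project_id matches an id in projects. Walk through each task:
  - task 1 (Research): project_id=4 -> matches Nimbus
  - task 2 (Document): project_id=6 -> matches Epsilon
  - task 3 (Setup): project_id=NULL, no match -> dropped
  - task 4 (Implement): project_id=6 -> matches Epsilon
So 1 of 4 rows is dropped.

SQL:
SELECT a.name, b.name AS project
FROM tasks a
INNER JOIN projects b ON a.project_id = b.id

Result:
name      | project
----------+--------
Research  | Nimbus 
Document  | Epsilon
Implement | Epsilon


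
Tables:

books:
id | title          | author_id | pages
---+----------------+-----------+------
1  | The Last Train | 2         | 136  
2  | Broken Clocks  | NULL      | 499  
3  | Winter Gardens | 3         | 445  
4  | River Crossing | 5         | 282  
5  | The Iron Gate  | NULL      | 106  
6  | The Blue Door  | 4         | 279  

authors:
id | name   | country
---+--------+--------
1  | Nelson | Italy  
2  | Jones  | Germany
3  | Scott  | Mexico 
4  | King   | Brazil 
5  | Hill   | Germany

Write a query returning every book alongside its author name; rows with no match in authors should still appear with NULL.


LEFT JOIN keeps every row from books (the left table); where author_id has no match in authors, the author columns become NULL. Walk through each book:
  - book 1 (The Last Train): author_id=2 -> matches Jones
  - book 2 (Broken Clocks): author_id=NULL, no match -> kept with NULL
  - book 3 (Winter Gardens): author_id=3 -> matches Scott
  - book 4 (River Crossing): author_id=5 -> matches Hill
  - book 5 (The Iron Gate): author_id=NULL, no match -> kept with NULL
  - book 6 (The Blue Door): author_id=4 -> matches King
All 6 rows appear; 2 have NULL author.

SQL:
SELECT a.title, b.name AS author
FROM books a
LEFT JOIN authors b ON a.author_id = b.id

Result:
title          | author
---------------+-------
The Last Train | Jones 
Broken Clocks  | NULL  
Winter Gardens | Scott 
River Crossing | Hill  
The Iron Gate  | NULL  
The Blue Door  | King  


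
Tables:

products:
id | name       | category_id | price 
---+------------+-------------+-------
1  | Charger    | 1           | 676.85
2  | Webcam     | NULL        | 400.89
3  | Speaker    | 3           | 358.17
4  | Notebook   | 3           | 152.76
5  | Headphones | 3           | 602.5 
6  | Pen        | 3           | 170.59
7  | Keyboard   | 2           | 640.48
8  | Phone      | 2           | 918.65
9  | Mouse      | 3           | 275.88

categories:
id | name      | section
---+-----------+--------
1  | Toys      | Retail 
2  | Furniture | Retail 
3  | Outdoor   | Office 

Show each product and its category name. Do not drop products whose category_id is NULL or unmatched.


LEFT JOIN keeps every row from products (the left table); where category_id has no match in categories, the category columns become NULL. Walk through each product:
  - product 1 (Charger): category_id=1 -> matches Toys
  - product 2 (Webcam): category_id=NULL, no match -> kept with NULL
  - product 3 (Speaker): category_id=3 -> matches Outdoor
  - product 4 (Notebook): category_id=3 -> matches Outdoor
  - product 5 (Headphones): category_id=3 -> matches Outdoor
  - product 6 (Pen): category_id=3 -> matches Outdoor
  - product 7 (Keyboard): category_id=2 -> matches Furniture
  - product 8 (Phone): category_id=2 -> matches Furniture
  - product 9 (Mouse): category_id=3 -> matches Outdoor
All 9 rows appear; 1 has NULL category.

SQL:
SELECT a.name, b.name AS category
FROM products a
LEFT JOIN categories b ON a.category_id = b.id

Result:
name       | category 
-----------+----------
Charger    | Toys     
Webcam     | NULL     
Speaker    | Outdoor  
Notebook   | Outdoor  
Headphones | Outdoor  
Pen        | Outdoor  
Keyboard   | Furniture
Phone      | Furniture
Mouse      | Outdoor  


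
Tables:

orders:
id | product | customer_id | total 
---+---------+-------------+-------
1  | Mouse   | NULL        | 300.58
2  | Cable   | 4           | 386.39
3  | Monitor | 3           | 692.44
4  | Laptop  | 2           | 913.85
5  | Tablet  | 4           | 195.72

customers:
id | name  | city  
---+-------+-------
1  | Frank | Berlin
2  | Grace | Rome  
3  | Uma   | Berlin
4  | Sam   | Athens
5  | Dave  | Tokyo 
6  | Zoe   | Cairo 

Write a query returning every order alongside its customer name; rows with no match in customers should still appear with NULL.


LEFT JOIN keeps every row from orders (the left table); where customer_id has no match in customers, the customer columns become NULL. Walk through each order:
  - order 1 (Mouse): customer_id=NULL, no match -> kept with NULL
  - order 2 (Cable): customer_id=4 -> matches Sam
  - order 3 (Monitor): customer_id=3 -> matches Uma
  - order 4 (Laptop): customer_id=2 -> matches Grace
  - order 5 (Tablet): customer_id=4 -> matches Sam
All 5 rows appear; 1 has NULL customer.

SQL:
SELECT a.product, b.name AS customer
FROM orders a
LEFT JOIN customers b ON a.customer_id = b.id

Result:
product | customer
--------+---------
Mouse   | NULL    
Cable   | Sam     
Monitor | Uma     
Laptop  | Grace   
Tablet  | Sam     


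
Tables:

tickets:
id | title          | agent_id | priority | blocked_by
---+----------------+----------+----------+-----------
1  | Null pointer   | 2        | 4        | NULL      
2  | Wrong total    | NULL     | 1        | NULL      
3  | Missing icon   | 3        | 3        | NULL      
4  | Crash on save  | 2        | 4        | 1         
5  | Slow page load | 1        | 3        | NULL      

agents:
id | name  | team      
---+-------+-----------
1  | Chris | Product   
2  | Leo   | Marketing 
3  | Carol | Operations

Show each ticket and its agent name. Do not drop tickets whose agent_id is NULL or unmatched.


LEFT JOIN keeps every row from tickets (the left table); where agent_id has no match in agents, the agent columns become NULL. Walk through each ticket:
  - ticket 1 (Null pointer): agent_id=2 -> matches Leo
  - ticket 2 (Wrong total): agent_id=NULL, no match -> kept with NULL
  - ticket 3 (Missing icon): agent_id=3 -> matches Carol
  - ticket 4 (Crash on save): agent_id=2 -> matches Leo
  - ticket 5 (Slow page load): agent_id=1 -> matches Chris
All 5 rows appear; 1 has NULL agent.

SQL:
SELECT a.title, b.name AS agent
FROM tickets a
LEFT JOIN agents b ON a.agent_id = b.id

Result:
title          | agent
---------------+------
Null pointer   | Leo  
Wrong total    | NULL 
Missing icon   | Carol
Crash on save  | Leo  
Slow page load | Chris


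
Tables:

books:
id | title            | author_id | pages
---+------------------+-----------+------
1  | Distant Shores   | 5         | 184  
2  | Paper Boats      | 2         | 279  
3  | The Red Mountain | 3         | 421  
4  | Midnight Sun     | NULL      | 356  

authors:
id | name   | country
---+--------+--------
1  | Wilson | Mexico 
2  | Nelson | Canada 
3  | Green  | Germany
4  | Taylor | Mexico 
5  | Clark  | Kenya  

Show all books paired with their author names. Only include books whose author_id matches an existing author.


INNER JOIN keeps only books rows whose author_id matches an id in authors. Walk through each book:
  - book 1 (Distant Shores): author_id=5 -> matches Clark
  - book 2 (Paper Boats): author_id=2 -> matches Nelson
  - book 3 (The Red Mountain): author_id=3 -> matches Green
  - book 4 (Midnight Sun): author_id=NULL, no match -> dropped
So 1 of 4 rows is dropped.

SQL:
SELECT a.title, b.name AS author
FROM books a
INNER JOIN authors b ON a.author_id = b.id

Result:
title            | author
-----------------+-------
Distant Shores   | Clark 
Paper Boats      | Nelson
The Red Mountain | Green 


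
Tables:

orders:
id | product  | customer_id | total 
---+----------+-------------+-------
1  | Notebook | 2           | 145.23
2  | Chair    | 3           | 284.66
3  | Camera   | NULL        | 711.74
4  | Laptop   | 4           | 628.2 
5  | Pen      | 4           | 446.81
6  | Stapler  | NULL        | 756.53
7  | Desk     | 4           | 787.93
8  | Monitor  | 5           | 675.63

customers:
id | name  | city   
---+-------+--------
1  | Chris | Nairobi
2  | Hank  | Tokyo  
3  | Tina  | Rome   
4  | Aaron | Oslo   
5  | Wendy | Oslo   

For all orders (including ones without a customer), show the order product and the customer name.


LEFT JOIN keeps every row from orders (the left table); where customer_id has no match in customers, the customer columns become NULL. Walk through each order:
  - order 1 (Notebook): customer_id=2 -> matches Hank
  - order 2 (Chair): customer_id=3 -> matches Tina
  - order 3 (Camera): customer_id=NULL, no match -> kept with NULL
  - order 4 (Laptop): customer_id=4 -> matches Aaron
  - order 5 (Pen): customer_id=4 -> matches Aaron
  - order 6 (Stapler): customer_id=NULL, no match -> kept with NULL
  - order 7 (Desk): customer_id=4 -> matches Aaron
  - order 8 (Monitor): customer_id=5 -> matches Wendy
All 8 rows appear; 2 have NULL customer.

SQL:
SELECT a.product, b.name AS customer
FROM orders a
LEFT JOIN customers b ON a.customer_id = b.id

Result:
product  | customer
---------+---------
Notebook | Hank    
Chair    | Tina    
Camera   | NULL    
Laptop   | Aaron   
Pen      | Aaron   
Stapler  | NULL    
Desk     | Aaron   
Monitor  | Wendy   


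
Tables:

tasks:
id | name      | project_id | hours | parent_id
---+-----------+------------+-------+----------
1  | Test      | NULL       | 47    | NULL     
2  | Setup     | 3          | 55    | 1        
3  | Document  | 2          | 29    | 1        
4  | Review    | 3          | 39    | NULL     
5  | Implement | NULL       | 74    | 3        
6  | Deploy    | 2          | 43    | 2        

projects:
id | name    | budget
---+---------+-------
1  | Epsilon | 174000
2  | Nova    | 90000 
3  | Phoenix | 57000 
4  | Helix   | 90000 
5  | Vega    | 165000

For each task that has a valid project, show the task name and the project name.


INNER JOIN keeps only tasks rows whose project_id matches an id in projects. Walk through each task:
  - task 1 (Test): project_id=NULL, no match -> dropped
  - task 2 (Setup): project_id=3 -> matches Phoenix
  - task 3 (Document): project_id=2 -> matches Nova
  - task 4 (Review): project_id=3 -> matches Phoenix
  - task 5 (Implement): project_id=NULL, no match -> dropped
  - task 6 (Deploy): project_id=2 -> matches Nova
So 2 of 6 rows are dropped.

SQL:
SELECT a.name, b.name AS project
FROM tasks a
INNER JOIN projects b ON a.project_id = b.id

Result:
name     | project
---------+--------
Setup    | Phoenix
Document | Nova   
Review   | Phoenix
Deploy   | Nova   


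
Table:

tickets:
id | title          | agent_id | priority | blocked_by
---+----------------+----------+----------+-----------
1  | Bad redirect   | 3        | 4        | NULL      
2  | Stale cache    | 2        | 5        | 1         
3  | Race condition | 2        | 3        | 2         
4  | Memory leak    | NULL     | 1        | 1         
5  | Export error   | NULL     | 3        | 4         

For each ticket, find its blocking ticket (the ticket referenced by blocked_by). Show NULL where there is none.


This is a self-join: tickets is joined to a second copy of itself, matching each row's blocked_by to another row's id. Use LEFT JOIN so rows with blocked_by=NULL are kept.
  - ticket 1 (Bad redirect): blocked_by=NULL -> NULL
  - ticket 2 (Stale cache): blocked_by=1 -> Bad redirect
  - ticket 3 (Race condition): blocked_by=2 -> Stale cache
  - ticket 4 (Memory leak): blocked_by=1 -> Bad redirect
  - ticket 5 (Export error): blocked_by=4 -> Memory leak

SQL:
SELECT a.title AS item, b.title AS blocked_by
FROM tickets a
LEFT JOIN tickets b ON a.blocked_by = b.id

Result:
item           | blocked_by  
---------------+-------------
Bad redirect   | NULL        
Stale cache    | Bad redirect
Race condition | Stale cache 
Memory leak    | Bad redirect
Export error   | Memory leak 


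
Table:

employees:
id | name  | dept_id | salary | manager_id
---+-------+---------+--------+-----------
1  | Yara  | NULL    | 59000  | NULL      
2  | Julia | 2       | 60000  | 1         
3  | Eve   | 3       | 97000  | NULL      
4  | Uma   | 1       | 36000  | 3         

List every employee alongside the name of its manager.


This is a self-join: employees is joined to a second copy of itself, matching each row's manager_id to another row's id. Use LEFT JOIN so rows with manager_id=NULL are kept.
  - employee 1 (Yara): manager_id=NULL -> NULL
  - employee 2 (Julia): manager_id=1 -> Yara
  - employee 3 (Eve): manager_id=NULL -> NULL
  - employee 4 (Uma): manager_id=3 -> Eve

SQL:
SELECT a.name AS item, b.name AS manager
FROM employees a
LEFT JOIN employees b ON a.manager_id = b.id

Result:
item  | manager
------+--------
Yara  | NULL   
Julia | Yara   
Eve   | NULL   
Uma   | Eve    


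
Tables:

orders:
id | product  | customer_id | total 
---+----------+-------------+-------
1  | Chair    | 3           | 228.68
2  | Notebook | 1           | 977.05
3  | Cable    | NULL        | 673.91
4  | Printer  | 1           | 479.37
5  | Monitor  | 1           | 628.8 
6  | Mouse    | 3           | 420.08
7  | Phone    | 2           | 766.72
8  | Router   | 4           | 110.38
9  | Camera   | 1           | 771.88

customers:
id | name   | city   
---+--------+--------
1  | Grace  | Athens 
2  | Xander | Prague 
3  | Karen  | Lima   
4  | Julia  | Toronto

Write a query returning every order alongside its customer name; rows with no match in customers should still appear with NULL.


LEFT JOIN keeps every row from orders (the left table); where customer_id has no match in customers, the customer columns become NULL. Walk through each order:
  - order 1 (Chair): customer_id=3 -> matches Karen
  - order 2 (Notebook): customer_id=1 -> matches Grace
  - order 3 (Cable): customer_id=NULL, no match -> kept with NULL
  - order 4 (Printer): customer_id=1 -> matches Grace
  - order 5 (Monitor): customer_id=1 -> matches Grace
  - order 6 (Mouse): customer_id=3 -> matches Karen
  - order 7 (Phone): customer_id=2 -> matches Xander
  - order 8 (Router): customer_id=4 -> matches Julia
  - order 9 (Camera): customer_id=1 -> matches Grace
All 9 rows appear; 1 has NULL customer.

SQL:
SELECT a.product, b.name AS customer
FROM orders a
LEFT JOIN customers b ON a.customer_id = b.id

Result:
product  | customer
---------+---------
Chair    | Karen   
Notebook | Grace   
Cable    | NULL    
Printer  | Grace   
Monitor  | Grace   
Mouse    | Karen   
Phone    | Xander  
Router   | Julia   
Camera   | Grace   


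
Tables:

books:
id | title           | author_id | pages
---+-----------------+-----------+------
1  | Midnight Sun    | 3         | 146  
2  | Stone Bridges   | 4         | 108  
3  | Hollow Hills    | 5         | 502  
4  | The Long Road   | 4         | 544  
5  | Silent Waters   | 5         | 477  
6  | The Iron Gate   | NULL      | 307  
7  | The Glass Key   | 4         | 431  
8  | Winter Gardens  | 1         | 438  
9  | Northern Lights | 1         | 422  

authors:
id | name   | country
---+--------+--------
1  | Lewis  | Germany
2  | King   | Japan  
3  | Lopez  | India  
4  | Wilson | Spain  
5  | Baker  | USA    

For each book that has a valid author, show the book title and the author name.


INNER JOIN keeps only books rows whose author_id matches an id in authors. Walk through each book:
  - book 1 (Midnight Sun): author_id=3 -> matches Lopez
  - book 2 (Stone Bridges): author_id=4 -> matches Wilson
  - book 3 (Hollow Hills): author_id=5 -> matches Baker
  - book 4 (The Long Road): author_id=4 -> matches Wilson
  - book 5 (Silent Waters): author_id=5 -> matches Baker
  - book 6 (The Iron Gate): author_id=NULL, no match -> dropped
  - book 7 (The Glass Key): author_id=4 -> matches Wilson
  - book 8 (Winter Gardens): author_id=1 -> matches Lewis
  - book 9 (Northern Lights): author_id=1 -> matches Lewis
So 1 of 9 rows is dropped.

SQL:
SELECT a.title, b.name AS author
FROM books a
INNER JOIN authors b ON a.author_id = b.id

Result:
title           | author
----------------+-------
Midnight Sun    | Lopez 
Stone Bridges   | Wilson
Hollow Hills    | Baker 
The Long Road   | Wilson
Silent Waters   | Baker 
The Glass Key   | Wilson
Winter Gardens  | Lewis 
Northern Lights | Lewis 


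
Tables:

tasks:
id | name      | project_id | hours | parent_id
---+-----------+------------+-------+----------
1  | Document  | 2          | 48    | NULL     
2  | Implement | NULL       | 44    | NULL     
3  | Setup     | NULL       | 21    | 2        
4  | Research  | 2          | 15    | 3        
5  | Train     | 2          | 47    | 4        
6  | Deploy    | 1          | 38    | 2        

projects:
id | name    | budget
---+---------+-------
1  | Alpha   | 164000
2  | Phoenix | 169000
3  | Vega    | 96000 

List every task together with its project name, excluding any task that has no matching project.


INNER JOIN keeps only tasks rows whose project_id matches an id in projects. Walk through each task:
  - task 1 (Document): project_id=2 -> matches Phoenix
  - task 2 (Implement): project_id=NULL, no match -> dropped
  - task 3 (Setup): project_id=NULL, no match -> dropped
  - task 4 (Research): project_id=2 -> matches Phoenix
  - task 5 (Train): project_id=2 -> matches Phoenix
  - task 6 (Deploy): project_id=1 -> matches Alpha
So 2 of 6 rows are dropped.

SQL:
SELECT a.name, b.name AS project
FROM tasks a
INNER JOIN projects b ON a.project_id = b.id

Result:
name     | project
---------+--------
Document | Phoenix
Research | Phoenix
Train    | Phoenix
Deploy   | Alpha  


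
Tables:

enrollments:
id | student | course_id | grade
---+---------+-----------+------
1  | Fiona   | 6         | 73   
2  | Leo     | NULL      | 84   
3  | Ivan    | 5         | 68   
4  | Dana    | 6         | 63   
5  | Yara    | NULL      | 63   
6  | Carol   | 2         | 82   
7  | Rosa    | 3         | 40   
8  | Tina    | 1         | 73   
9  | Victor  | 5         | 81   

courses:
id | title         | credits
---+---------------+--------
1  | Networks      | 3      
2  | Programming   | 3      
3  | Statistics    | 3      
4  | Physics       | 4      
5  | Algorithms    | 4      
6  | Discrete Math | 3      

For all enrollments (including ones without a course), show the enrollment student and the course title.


LEFT JOIN keeps every row from enrollments (the left table); where course_id has no match in courses, the course columns become NULL. Walk through each enrollment:
  - enrollment 1 (Fiona): course_id=6 -> matches Discrete Math
  - enrollment 2 (Leo): course_id=NULL, no match -> kept with NULL
  - enrollment 3 (Ivan): course_id=5 -> matches Algorithms
  - enrollment 4 (Dana): course_id=6 -> matches Discrete Math
  - enrollment 5 (Yara): course_id=NULL, no match -> kept with NULL
  - enrollment 6 (Carol): course_id=2 -> matches Programming
  - enrollment 7 (Rosa): course_id=3 -> matches Statistics
  - enrollment 8 (Tina): course_id=1 -> matches Networks
  - enrollment 9 (Victor): course_id=5 -> matches Algorithms
All 9 rows appear; 2 have NULL course.

SQL:
SELECT a.student, b.title AS course
FROM enrollments a
LEFT JOIN courses b ON a.course_id = b.id

Result:
student | course       
--------+--------------
Fiona   | Discrete Math
Leo     | NULL         
Ivan    | Algorithms   
Dana    | Discrete Math
Yara    | NULL         
Carol   | Programming  
Rosa    | Statistics   
Tina    | Networks     
Victor  | Algorithms   
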